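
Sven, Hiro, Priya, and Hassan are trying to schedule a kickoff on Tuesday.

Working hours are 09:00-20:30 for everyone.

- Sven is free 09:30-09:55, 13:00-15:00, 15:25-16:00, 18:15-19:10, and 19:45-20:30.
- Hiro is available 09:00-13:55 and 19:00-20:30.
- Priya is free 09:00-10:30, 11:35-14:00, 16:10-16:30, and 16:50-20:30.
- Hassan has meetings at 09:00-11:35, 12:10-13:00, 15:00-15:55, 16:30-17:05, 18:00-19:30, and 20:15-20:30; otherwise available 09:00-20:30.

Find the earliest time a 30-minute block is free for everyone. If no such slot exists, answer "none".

Hassan free within 09:00–20:30: 11:35–12:10, 13:00–15:00, 15:55–16:30, 17:05–18:00, 19:30–20:15.
Sven ∩ Hiro: 09:30–09:55, 13:00–13:55, 19:00–19:10, 19:45–20:30.
Sven ∩ Hiro ∩ Priya: 09:30–09:55, 13:00–13:55, 19:00–19:10, 19:45–20:30.
Sven ∩ Hiro ∩ Priya ∩ Hassan: 13:00–13:55, 19:45–20:15.
Windows ≥ 30 min: 13:00–13:55, 19:45–20:15.
Earliest such window starts at 13:00.

13:00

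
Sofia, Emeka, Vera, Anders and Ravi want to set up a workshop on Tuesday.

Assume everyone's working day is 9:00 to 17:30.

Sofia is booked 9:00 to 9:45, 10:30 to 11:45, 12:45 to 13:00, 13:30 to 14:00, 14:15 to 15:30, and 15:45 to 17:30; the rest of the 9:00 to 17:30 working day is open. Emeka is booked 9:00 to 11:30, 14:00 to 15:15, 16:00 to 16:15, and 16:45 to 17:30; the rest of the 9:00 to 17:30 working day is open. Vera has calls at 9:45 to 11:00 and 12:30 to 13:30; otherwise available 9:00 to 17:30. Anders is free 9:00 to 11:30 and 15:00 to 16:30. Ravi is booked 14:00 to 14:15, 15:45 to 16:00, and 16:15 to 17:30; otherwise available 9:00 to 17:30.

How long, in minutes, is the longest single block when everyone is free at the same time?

Sofia free within 09:00–17:30: 09:45–10:30, 11:45–12:45, 13:00–13:30, 14:00–14:15, 15:30–15:45.
Emeka free within 09:00–17:30: 11:30–14:00, 15:15–16:00, 16:15–16:45.
Vera free within 09:00–17:30: 09:00–09:45, 11:00–12:30, 13:30–17:30.
Ravi free within 09:00–17:30: 09:00–14:00, 14:15–15:45, 16:00–16:15.
Sofia ∩ Emeka: 11:45–12:45, 13:00–13:30, 15:30–15:45.
Sofia ∩ Emeka ∩ Vera: 11:45–12:30, 15:30–15:45.
Sofia ∩ Emeka ∩ Vera ∩ Anders: 15:30–15:45.
Sofia ∩ Emeka ∩ Vera ∩ Anders ∩ Ravi: 15:30–15:45.
Single common window of 15 minutes.

15 minutes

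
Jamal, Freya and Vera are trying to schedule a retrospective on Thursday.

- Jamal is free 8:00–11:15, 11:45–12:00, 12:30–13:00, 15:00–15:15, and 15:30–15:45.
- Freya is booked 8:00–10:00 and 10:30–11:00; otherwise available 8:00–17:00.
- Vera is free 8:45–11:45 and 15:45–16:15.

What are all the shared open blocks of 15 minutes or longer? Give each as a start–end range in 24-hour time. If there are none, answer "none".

10:00–10:30, 11:00–11:15

Freya free within 08:00–17:00: 10:00–10:30, 11:00–17:00.
Jamal ∩ Freya: 10:00–10:30, 11:00–11:15, 11:45–12:00, 12:30–13:00, 15:00–15:15, 15:30–15:45.
Jamal ∩ Freya ∩ Vera: 10:00–10:30, 11:00–11:15.
Windows ≥ 15 min: 10:00–10:30, 11:00–11:15.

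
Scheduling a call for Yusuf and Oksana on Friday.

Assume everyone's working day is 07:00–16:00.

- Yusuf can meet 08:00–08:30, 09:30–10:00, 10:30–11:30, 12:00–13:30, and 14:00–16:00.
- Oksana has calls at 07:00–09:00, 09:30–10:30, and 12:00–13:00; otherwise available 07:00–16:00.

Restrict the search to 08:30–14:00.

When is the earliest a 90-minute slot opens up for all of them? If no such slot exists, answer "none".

Oksana free within 07:00–16:00: 09:00–09:30, 10:30–12:00, 13:00–16:00.
Yusuf ∩ Oksana: 10:30–11:30, 13:00–13:30, 14:00–16:00.
Restricted to 08:30–14:00: 10:30–11:30, 13:00–13:30.
Windows ≥ 90 min: (none).

none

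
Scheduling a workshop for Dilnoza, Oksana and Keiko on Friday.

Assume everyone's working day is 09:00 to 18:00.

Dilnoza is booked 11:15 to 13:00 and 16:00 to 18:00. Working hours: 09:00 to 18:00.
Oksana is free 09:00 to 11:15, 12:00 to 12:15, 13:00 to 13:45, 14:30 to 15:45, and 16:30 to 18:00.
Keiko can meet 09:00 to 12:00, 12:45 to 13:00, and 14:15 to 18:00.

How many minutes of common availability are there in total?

210 minutes

Dilnoza free within 09:00–18:00: 09:00–11:15, 13:00–16:00.
Dilnoza ∩ Oksana: 09:00–11:15, 13:00–13:45, 14:30–15:45.
Dilnoza ∩ Oksana ∩ Keiko: 09:00–11:15, 14:30–15:45.
Total common minutes: 135 + 75 = 210.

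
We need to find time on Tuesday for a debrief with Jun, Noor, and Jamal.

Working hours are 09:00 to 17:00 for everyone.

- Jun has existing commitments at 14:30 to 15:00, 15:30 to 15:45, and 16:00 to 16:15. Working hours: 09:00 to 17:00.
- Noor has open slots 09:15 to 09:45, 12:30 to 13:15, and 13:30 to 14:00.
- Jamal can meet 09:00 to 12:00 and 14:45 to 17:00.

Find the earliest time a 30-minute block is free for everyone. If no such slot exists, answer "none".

Jun free within 09:00–17:00: 09:00–14:30, 15:00–15:30, 15:45–16:00, 16:15–17:00.
Jun ∩ Noor: 09:15–09:45, 12:30–13:15, 13:30–14:00.
Jun ∩ Noor ∩ Jamal: 09:15–09:45.
Windows ≥ 30 min: 09:15–09:45.
Earliest such window starts at 09:15.

09:15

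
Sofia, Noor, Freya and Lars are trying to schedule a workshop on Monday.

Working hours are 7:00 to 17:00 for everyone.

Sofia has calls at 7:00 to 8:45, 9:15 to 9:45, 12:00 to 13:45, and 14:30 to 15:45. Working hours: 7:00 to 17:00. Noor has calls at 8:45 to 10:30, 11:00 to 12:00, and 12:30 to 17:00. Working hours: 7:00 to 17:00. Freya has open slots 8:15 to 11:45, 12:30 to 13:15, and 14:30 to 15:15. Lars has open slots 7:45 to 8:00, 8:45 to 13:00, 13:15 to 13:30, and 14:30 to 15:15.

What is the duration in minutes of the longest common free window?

Sofia free within 07:00–17:00: 08:45–09:15, 09:45–12:00, 13:45–14:30, 15:45–17:00.
Noor free within 07:00–17:00: 07:00–08:45, 10:30–11:00, 12:00–12:30.
Sofia ∩ Noor: 10:30–11:00.
Sofia ∩ Noor ∩ Freya: 10:30–11:00.
Sofia ∩ Noor ∩ Freya ∩ Lars: 10:30–11:00.
Single common window of 30 minutes.

30 minutes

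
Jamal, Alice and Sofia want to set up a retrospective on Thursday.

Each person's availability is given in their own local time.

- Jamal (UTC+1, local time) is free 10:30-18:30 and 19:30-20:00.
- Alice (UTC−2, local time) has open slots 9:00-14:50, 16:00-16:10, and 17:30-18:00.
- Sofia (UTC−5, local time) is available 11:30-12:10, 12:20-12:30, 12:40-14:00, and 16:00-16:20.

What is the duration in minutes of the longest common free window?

Jamal → UTC: 09:30–17:30, 18:30–19:00.
Alice → UTC: 11:00–16:50, 18:00–18:10, 19:30–20:00.
Sofia → UTC: 16:30–17:10, 17:20–17:30, 17:40–19:00, 21:00–21:20.
Jamal ∩ Alice: 11:00–16:50.
Jamal ∩ Alice ∩ Sofia: 16:30–16:50.
Single common window of 20 minutes.

20 minutes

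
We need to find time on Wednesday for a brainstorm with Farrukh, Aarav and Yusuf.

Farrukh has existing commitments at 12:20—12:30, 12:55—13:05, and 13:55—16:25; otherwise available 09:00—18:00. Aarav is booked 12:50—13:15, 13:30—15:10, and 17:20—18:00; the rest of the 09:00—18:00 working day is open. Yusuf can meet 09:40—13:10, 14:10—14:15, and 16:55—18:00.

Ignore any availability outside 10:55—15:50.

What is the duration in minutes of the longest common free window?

85 minutes

Farrukh free within 09:00–18:00: 09:00–12:20, 12:30–12:55, 13:05–13:55, 16:25–18:00.
Aarav free within 09:00–18:00: 09:00–12:50, 13:15–13:30, 15:10–17:20.
Farrukh ∩ Aarav: 09:00–12:20, 12:30–12:50, 13:15–13:30, 16:25–17:20.
Farrukh ∩ Aarav ∩ Yusuf: 09:40–12:20, 12:30–12:50, 16:55–17:20.
Restricted to 10:55–15:50: 10:55–12:20, 12:30–12:50.
Common window lengths: 85, 20 min; longest is 85.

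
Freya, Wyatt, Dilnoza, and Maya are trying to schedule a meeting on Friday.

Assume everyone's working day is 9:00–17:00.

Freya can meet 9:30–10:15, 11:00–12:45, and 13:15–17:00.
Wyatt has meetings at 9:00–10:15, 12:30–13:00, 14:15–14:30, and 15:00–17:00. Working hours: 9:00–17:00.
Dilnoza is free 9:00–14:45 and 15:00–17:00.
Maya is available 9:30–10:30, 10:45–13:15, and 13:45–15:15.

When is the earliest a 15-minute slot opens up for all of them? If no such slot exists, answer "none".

11:00

Wyatt free within 09:00–17:00: 10:15–12:30, 13:00–14:15, 14:30–15:00.
Freya ∩ Wyatt: 11:00–12:30, 13:15–14:15, 14:30–15:00.
Freya ∩ Wyatt ∩ Dilnoza: 11:00–12:30, 13:15–14:15, 14:30–14:45.
Freya ∩ Wyatt ∩ Dilnoza ∩ Maya: 11:00–12:30, 13:45–14:15, 14:30–14:45.
Windows ≥ 15 min: 11:00–12:30, 13:45–14:15, 14:30–14:45.
Earliest such window starts at 11:00.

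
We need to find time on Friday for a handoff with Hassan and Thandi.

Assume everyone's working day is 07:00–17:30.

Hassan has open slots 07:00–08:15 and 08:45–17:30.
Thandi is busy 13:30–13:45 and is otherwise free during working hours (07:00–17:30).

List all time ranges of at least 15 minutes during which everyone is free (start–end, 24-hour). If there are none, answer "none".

07:00–08:15, 08:45–13:30, 13:45–17:30

Thandi free within 07:00–17:30: 07:00–13:30, 13:45–17:30.
Hassan ∩ Thandi: 07:00–08:15, 08:45–13:30, 13:45–17:30.
Windows ≥ 15 min: 07:00–08:15, 08:45–13:30, 13:45–17:30.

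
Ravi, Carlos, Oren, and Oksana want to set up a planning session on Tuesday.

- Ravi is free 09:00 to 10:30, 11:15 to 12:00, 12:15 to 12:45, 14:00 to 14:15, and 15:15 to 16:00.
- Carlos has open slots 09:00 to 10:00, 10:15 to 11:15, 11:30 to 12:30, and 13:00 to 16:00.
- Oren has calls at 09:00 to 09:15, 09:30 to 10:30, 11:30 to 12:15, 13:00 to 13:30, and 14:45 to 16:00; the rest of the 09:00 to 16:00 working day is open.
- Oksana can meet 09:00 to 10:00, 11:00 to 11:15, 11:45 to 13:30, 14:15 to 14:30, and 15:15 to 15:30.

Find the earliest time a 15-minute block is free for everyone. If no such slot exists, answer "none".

09:15

Oren free within 09:00–16:00: 09:15–09:30, 10:30–11:30, 12:15–13:00, 13:30–14:45.
Ravi ∩ Carlos: 09:00–10:00, 10:15–10:30, 11:30–12:00, 12:15–12:30, 14:00–14:15, 15:15–16:00.
Ravi ∩ Carlos ∩ Oren: 09:15–09:30, 12:15–12:30, 14:00–14:15.
Ravi ∩ Carlos ∩ Oren ∩ Oksana: 09:15–09:30, 12:15–12:30.
Windows ≥ 15 min: 09:15–09:30, 12:15–12:30.
Earliest such window starts at 09:15.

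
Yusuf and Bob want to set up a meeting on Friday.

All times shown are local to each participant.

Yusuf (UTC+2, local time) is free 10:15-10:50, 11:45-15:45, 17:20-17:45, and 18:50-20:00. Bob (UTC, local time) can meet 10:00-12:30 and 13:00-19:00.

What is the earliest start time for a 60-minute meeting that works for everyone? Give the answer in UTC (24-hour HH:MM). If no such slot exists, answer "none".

Yusuf → UTC: 08:15–08:50, 09:45–13:45, 15:20–15:45, 16:50–18:00.
Bob → UTC: 10:00–12:30, 13:00–19:00.
Yusuf ∩ Bob: 10:00–12:30, 13:00–13:45, 15:20–15:45, 16:50–18:00.
Windows ≥ 60 min: 10:00–12:30, 16:50–18:00.
Earliest such window starts at 10:00.

10:00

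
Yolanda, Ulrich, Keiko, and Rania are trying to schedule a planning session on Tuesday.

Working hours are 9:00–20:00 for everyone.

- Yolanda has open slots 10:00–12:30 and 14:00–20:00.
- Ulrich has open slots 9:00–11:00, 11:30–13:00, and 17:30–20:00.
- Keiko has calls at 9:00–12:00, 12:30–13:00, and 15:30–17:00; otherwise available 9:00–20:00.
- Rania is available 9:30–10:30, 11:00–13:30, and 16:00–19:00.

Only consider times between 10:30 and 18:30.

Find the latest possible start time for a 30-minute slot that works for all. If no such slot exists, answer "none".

18:00

Keiko free within 09:00–20:00: 12:00–12:30, 13:00–15:30, 17:00–20:00.
Yolanda ∩ Ulrich: 10:00–11:00, 11:30–12:30, 17:30–20:00.
Yolanda ∩ Ulrich ∩ Keiko: 12:00–12:30, 17:30–20:00.
Yolanda ∩ Ulrich ∩ Keiko ∩ Rania: 12:00–12:30, 17:30–19:00.
Restricted to 10:30–18:30: 12:00–12:30, 17:30–18:30.
Windows ≥ 30 min: 12:00–12:30, 17:30–18:30.
Latest start in the last window 17:30–18:30 is 18:30 − 30 min = 18:00.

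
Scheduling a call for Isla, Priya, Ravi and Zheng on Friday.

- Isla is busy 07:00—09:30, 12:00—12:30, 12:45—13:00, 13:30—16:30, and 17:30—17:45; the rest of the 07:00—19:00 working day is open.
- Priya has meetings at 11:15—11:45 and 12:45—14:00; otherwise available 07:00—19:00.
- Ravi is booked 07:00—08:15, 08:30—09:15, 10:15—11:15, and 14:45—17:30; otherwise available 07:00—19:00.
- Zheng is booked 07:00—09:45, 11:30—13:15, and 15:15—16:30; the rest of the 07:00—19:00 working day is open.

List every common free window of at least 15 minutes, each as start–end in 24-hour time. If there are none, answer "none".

09:45–10:15, 17:45–19:00

Isla free within 07:00–19:00: 09:30–12:00, 12:30–12:45, 13:00–13:30, 16:30–17:30, 17:45–19:00.
Priya free within 07:00–19:00: 07:00–11:15, 11:45–12:45, 14:00–19:00.
Ravi free within 07:00–19:00: 08:15–08:30, 09:15–10:15, 11:15–14:45, 17:30–19:00.
Zheng free within 07:00–19:00: 09:45–11:30, 13:15–15:15, 16:30–19:00.
Isla ∩ Priya: 09:30–11:15, 11:45–12:00, 12:30–12:45, 16:30–17:30, 17:45–19:00.
Isla ∩ Priya ∩ Ravi: 09:30–10:15, 11:45–12:00, 12:30–12:45, 17:45–19:00.
Isla ∩ Priya ∩ Ravi ∩ Zheng: 09:45–10:15, 17:45–19:00.
Windows ≥ 15 min: 09:45–10:15, 17:45–19:00.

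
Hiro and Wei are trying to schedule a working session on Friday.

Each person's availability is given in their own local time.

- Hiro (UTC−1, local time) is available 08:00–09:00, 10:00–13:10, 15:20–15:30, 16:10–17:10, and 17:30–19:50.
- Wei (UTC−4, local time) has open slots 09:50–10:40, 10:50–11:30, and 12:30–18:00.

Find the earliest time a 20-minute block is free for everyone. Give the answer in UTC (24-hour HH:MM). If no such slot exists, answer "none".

Hiro → UTC: 09:00–10:00, 11:00–14:10, 16:20–16:30, 17:10–18:10, 18:30–20:50.
Wei → UTC: 13:50–14:40, 14:50–15:30, 16:30–22:00.
Hiro ∩ Wei: 13:50–14:10, 17:10–18:10, 18:30–20:50.
Windows ≥ 20 min: 13:50–14:10, 17:10–18:10, 18:30–20:50.
Earliest such window starts at 13:50.

13:50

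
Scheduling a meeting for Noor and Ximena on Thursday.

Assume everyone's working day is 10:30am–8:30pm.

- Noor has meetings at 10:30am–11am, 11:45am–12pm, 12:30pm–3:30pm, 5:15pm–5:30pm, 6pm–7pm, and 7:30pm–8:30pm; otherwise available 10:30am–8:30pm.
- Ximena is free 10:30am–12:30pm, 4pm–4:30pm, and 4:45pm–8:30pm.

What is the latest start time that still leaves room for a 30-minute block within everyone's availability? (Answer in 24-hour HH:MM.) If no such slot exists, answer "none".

19:00

Noor free within 10:30–20:30: 11:00–11:45, 12:00–12:30, 15:30–17:15, 17:30–18:00, 19:00–19:30.
Noor ∩ Ximena: 11:00–11:45, 12:00–12:30, 16:00–16:30, 16:45–17:15, 17:30–18:00, 19:00–19:30.
Windows ≥ 30 min: 11:00–11:45, 12:00–12:30, 16:00–16:30, 16:45–17:15, 17:30–18:00, 19:00–19:30.
Latest start in the last window 19:00–19:30 is 19:30 − 30 min = 19:00.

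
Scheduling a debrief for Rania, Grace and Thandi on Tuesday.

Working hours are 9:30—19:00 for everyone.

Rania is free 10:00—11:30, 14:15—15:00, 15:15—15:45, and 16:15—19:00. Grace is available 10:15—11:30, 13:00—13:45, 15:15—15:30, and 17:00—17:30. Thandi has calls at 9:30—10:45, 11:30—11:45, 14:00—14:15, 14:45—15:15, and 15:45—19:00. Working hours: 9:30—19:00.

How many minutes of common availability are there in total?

60 minutes

Thandi free within 09:30–19:00: 10:45–11:30, 11:45–14:00, 14:15–14:45, 15:15–15:45.
Rania ∩ Grace: 10:15–11:30, 15:15–15:30, 17:00–17:30.
Rania ∩ Grace ∩ Thandi: 10:45–11:30, 15:15–15:30.
Total common minutes: 45 + 15 = 60.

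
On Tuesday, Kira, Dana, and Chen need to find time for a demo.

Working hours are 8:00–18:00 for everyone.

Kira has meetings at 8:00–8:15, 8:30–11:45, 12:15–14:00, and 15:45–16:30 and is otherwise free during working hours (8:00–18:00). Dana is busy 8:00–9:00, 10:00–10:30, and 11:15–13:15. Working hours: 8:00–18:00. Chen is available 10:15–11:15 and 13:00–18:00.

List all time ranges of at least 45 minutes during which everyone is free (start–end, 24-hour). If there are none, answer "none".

Kira free within 08:00–18:00: 08:15–08:30, 11:45–12:15, 14:00–15:45, 16:30–18:00.
Dana free within 08:00–18:00: 09:00–10:00, 10:30–11:15, 13:15–18:00.
Kira ∩ Dana: 14:00–15:45, 16:30–18:00.
Kira ∩ Dana ∩ Chen: 14:00–15:45, 16:30–18:00.
Windows ≥ 45 min: 14:00–15:45, 16:30–18:00.

14:00–15:45, 16:30–18:00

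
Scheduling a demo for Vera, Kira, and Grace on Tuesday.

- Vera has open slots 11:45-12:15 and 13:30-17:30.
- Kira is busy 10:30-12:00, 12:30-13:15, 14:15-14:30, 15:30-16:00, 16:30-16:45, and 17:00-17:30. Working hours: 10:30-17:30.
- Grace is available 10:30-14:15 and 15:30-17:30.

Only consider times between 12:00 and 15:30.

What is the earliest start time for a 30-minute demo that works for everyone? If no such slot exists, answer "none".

Kira free within 10:30–17:30: 12:00–12:30, 13:15–14:15, 14:30–15:30, 16:00–16:30, 16:45–17:00.
Vera ∩ Kira: 12:00–12:15, 13:30–14:15, 14:30–15:30, 16:00–16:30, 16:45–17:00.
Vera ∩ Kira ∩ Grace: 12:00–12:15, 13:30–14:15, 16:00–16:30, 16:45–17:00.
Restricted to 12:00–15:30: 12:00–12:15, 13:30–14:15.
Windows ≥ 30 min: 13:30–14:15.
Earliest such window starts at 13:30.

13:30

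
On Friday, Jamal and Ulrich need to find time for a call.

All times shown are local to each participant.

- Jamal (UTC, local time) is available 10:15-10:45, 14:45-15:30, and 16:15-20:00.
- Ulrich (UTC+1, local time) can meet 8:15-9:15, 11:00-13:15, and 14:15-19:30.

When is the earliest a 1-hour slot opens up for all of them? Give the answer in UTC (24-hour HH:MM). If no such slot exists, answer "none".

Jamal → UTC: 10:15–10:45, 14:45–15:30, 16:15–20:00.
Ulrich → UTC: 07:15–08:15, 10:00–12:15, 13:15–18:30.
Jamal ∩ Ulrich: 10:15–10:45, 14:45–15:30, 16:15–18:30.
Windows ≥ 60 min: 16:15–18:30.
Earliest such window starts at 16:15.

16:15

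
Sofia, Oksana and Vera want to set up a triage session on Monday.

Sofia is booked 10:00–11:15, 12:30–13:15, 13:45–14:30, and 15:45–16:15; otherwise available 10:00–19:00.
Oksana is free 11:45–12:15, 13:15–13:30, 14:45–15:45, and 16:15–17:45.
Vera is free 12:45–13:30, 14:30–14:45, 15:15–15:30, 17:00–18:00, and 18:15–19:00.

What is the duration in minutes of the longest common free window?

Sofia free within 10:00–19:00: 11:15–12:30, 13:15–13:45, 14:30–15:45, 16:15–19:00.
Sofia ∩ Oksana: 11:45–12:15, 13:15–13:30, 14:45–15:45, 16:15–17:45.
Sofia ∩ Oksana ∩ Vera: 13:15–13:30, 15:15–15:30, 17:00–17:45.
Common window lengths: 15, 15, 45 min; longest is 45.

45 minutes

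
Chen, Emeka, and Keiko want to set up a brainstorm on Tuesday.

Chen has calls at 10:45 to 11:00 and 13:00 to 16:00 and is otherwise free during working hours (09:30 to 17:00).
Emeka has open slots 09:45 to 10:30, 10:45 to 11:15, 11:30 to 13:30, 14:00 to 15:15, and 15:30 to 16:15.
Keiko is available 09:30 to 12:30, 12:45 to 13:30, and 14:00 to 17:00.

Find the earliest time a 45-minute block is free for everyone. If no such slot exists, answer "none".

Chen free within 09:30–17:00: 09:30–10:45, 11:00–13:00, 16:00–17:00.
Chen ∩ Emeka: 09:45–10:30, 11:00–11:15, 11:30–13:00, 16:00–16:15.
Chen ∩ Emeka ∩ Keiko: 09:45–10:30, 11:00–11:15, 11:30–12:30, 12:45–13:00, 16:00–16:15.
Windows ≥ 45 min: 09:45–10:30, 11:30–12:30.
Earliest such window starts at 09:45.

09:45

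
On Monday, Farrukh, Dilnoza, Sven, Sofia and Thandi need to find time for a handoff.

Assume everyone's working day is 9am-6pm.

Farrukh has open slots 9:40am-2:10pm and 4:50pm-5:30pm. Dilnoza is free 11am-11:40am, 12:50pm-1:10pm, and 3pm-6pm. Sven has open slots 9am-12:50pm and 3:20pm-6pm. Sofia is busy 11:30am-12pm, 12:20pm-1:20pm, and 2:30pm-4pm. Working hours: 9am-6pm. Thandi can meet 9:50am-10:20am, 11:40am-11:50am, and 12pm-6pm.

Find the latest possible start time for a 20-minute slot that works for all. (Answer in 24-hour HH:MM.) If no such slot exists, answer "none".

17:10

Sofia free within 09:00–18:00: 09:00–11:30, 12:00–12:20, 13:20–14:30, 16:00–18:00.
Farrukh ∩ Dilnoza: 11:00–11:40, 12:50–13:10, 16:50–17:30.
Farrukh ∩ Dilnoza ∩ Sven: 11:00–11:40, 16:50–17:30.
Farrukh ∩ Dilnoza ∩ Sven ∩ Sofia: 11:00–11:30, 16:50–17:30.
Farrukh ∩ Dilnoza ∩ Sven ∩ Sofia ∩ Thandi: 16:50–17:30.
Windows ≥ 20 min: 16:50–17:30.
Latest start in the last window 16:50–17:30 is 17:30 − 20 min = 17:10.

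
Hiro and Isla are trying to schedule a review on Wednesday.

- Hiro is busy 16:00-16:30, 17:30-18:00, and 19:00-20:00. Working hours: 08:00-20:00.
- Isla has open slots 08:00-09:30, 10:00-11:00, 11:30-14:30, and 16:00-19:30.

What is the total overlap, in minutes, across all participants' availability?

450 minutes

Hiro free within 08:00–20:00: 08:00–16:00, 16:30–17:30, 18:00–19:00.
Hiro ∩ Isla: 08:00–09:30, 10:00–11:00, 11:30–14:30, 16:30–17:30, 18:00–19:00.
Total common minutes: 90 + 60 + 180 + 60 + 60 = 450.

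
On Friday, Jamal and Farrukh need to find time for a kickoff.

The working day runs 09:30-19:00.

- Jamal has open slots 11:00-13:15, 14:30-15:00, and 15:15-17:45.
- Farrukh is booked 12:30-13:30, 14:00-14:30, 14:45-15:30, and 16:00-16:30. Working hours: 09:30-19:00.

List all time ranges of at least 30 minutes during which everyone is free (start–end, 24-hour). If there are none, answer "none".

11:00–12:30, 15:30–16:00, 16:30–17:45

Farrukh free within 09:30–19:00: 09:30–12:30, 13:30–14:00, 14:30–14:45, 15:30–16:00, 16:30–19:00.
Jamal ∩ Farrukh: 11:00–12:30, 14:30–14:45, 15:30–16:00, 16:30–17:45.
Windows ≥ 30 min: 11:00–12:30, 15:30–16:00, 16:30–17:45.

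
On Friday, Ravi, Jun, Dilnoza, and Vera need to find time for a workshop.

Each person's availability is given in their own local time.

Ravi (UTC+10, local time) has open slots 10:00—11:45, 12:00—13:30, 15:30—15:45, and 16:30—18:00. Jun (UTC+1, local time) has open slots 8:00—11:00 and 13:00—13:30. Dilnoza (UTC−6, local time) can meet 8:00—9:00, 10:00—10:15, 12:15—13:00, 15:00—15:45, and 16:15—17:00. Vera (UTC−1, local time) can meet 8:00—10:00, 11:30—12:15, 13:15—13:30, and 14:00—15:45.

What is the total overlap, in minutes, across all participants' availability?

0 minutes

Ravi → UTC: 00:00–01:45, 02:00–03:30, 05:30–05:45, 06:30–08:00.
Jun → UTC: 07:00–10:00, 12:00–12:30.
Dilnoza → UTC: 14:00–15:00, 16:00–16:15, 18:15–19:00, 21:00–21:45, 22:15–23:00.
Vera → UTC: 09:00–11:00, 12:30–13:15, 14:15–14:30, 15:00–16:45.
Ravi ∩ Jun: 07:00–08:00.
Ravi ∩ Jun ∩ Dilnoza: (none).
Ravi ∩ Jun ∩ Dilnoza ∩ Vera: (none).
Total common minutes: 0.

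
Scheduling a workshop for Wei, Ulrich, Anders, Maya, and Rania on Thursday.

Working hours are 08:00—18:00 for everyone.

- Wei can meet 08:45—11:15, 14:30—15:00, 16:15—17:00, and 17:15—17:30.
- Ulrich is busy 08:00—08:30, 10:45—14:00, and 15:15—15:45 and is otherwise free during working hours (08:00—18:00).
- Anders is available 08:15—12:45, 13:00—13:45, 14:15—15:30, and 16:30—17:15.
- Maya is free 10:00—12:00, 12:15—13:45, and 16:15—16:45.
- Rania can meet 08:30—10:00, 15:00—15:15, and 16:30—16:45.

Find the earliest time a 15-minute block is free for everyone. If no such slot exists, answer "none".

Ulrich free within 08:00–18:00: 08:30–10:45, 14:00–15:15, 15:45–18:00.
Wei ∩ Ulrich: 08:45–10:45, 14:30–15:00, 16:15–17:00, 17:15–17:30.
Wei ∩ Ulrich ∩ Anders: 08:45–10:45, 14:30–15:00, 16:30–17:00.
Wei ∩ Ulrich ∩ Anders ∩ Maya: 10:00–10:45, 16:30–16:45.
Wei ∩ Ulrich ∩ Anders ∩ Maya ∩ Rania: 16:30–16:45.
Windows ≥ 15 min: 16:30–16:45.
Earliest such window starts at 16:30.

16:30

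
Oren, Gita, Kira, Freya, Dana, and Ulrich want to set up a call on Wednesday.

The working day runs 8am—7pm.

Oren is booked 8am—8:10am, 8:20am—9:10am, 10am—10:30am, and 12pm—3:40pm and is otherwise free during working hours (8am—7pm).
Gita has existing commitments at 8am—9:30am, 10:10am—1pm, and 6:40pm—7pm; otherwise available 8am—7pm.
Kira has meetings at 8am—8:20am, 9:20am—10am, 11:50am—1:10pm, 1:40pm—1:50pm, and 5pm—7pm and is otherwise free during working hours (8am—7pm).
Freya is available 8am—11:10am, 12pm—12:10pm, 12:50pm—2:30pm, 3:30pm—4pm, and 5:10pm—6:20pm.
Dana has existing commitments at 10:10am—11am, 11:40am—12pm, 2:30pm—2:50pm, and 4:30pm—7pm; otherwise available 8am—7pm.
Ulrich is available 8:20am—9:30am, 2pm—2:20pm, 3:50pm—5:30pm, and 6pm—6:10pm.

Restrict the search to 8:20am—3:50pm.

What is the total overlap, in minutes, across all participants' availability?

0 minutes

Oren free within 08:00–19:00: 08:10–08:20, 09:10–10:00, 10:30–12:00, 15:40–19:00.
Gita free within 08:00–19:00: 09:30–10:10, 13:00–18:40.
Kira free within 08:00–19:00: 08:20–09:20, 10:00–11:50, 13:10–13:40, 13:50–17:00.
Dana free within 08:00–19:00: 08:00–10:10, 11:00–11:40, 12:00–14:30, 14:50–16:30.
Oren ∩ Gita: 09:30–10:00, 15:40–18:40.
Oren ∩ Gita ∩ Kira: 15:40–17:00.
Oren ∩ Gita ∩ Kira ∩ Freya: 15:40–16:00.
Oren ∩ Gita ∩ Kira ∩ Freya ∩ Dana: 15:40–16:00.
Oren ∩ Gita ∩ Kira ∩ Freya ∩ Dana ∩ Ulrich: 15:50–16:00.
Restricted to 08:20–15:50: (none).
Total common minutes: 0.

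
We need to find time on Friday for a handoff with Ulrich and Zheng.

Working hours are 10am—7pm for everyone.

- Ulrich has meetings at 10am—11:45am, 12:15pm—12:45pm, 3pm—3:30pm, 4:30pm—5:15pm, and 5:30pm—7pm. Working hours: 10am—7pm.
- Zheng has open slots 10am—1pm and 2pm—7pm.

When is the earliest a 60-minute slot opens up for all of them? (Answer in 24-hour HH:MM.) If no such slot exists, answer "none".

14:00

Ulrich free within 10:00–19:00: 11:45–12:15, 12:45–15:00, 15:30–16:30, 17:15–17:30.
Ulrich ∩ Zheng: 11:45–12:15, 12:45–13:00, 14:00–15:00, 15:30–16:30, 17:15–17:30.
Windows ≥ 60 min: 14:00–15:00, 15:30–16:30.
Earliest such window starts at 14:00.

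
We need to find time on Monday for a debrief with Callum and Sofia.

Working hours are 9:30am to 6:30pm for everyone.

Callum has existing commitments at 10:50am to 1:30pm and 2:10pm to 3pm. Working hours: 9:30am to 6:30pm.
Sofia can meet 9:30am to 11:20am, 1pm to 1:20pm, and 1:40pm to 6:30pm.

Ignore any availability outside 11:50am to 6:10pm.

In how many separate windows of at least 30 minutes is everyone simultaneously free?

2

Callum free within 09:30–18:30: 09:30–10:50, 13:30–14:10, 15:00–18:30.
Callum ∩ Sofia: 09:30–10:50, 13:40–14:10, 15:00–18:30.
Restricted to 11:50–18:10: 13:40–14:10, 15:00–18:10.
Windows ≥ 30 min: 13:40–14:10, 15:00–18:10.
That's 2 windows.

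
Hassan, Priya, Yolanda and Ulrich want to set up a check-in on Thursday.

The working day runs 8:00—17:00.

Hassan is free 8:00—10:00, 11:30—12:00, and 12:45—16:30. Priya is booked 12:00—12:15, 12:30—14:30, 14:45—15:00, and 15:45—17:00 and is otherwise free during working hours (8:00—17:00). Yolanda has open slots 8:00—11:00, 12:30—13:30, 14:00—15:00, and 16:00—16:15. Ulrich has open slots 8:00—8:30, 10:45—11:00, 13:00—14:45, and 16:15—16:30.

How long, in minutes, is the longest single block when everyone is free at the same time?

30 minutes

Priya free within 08:00–17:00: 08:00–12:00, 12:15–12:30, 14:30–14:45, 15:00–15:45.
Hassan ∩ Priya: 08:00–10:00, 11:30–12:00, 14:30–14:45, 15:00–15:45.
Hassan ∩ Priya ∩ Yolanda: 08:00–10:00, 14:30–14:45.
Hassan ∩ Priya ∩ Yolanda ∩ Ulrich: 08:00–08:30, 14:30–14:45.
Common window lengths: 30, 15 min; longest is 30.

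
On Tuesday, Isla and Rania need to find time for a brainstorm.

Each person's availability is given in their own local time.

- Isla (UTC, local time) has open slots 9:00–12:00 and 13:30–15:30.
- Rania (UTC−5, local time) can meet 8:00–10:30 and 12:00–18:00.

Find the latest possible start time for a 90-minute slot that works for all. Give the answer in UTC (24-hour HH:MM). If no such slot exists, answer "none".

Isla → UTC: 09:00–12:00, 13:30–15:30.
Rania → UTC: 13:00–15:30, 17:00–23:00.
Isla ∩ Rania: 13:30–15:30.
Windows ≥ 90 min: 13:30–15:30.
Latest start in the last window 13:30–15:30 is 15:30 − 90 min = 14:00.

14:00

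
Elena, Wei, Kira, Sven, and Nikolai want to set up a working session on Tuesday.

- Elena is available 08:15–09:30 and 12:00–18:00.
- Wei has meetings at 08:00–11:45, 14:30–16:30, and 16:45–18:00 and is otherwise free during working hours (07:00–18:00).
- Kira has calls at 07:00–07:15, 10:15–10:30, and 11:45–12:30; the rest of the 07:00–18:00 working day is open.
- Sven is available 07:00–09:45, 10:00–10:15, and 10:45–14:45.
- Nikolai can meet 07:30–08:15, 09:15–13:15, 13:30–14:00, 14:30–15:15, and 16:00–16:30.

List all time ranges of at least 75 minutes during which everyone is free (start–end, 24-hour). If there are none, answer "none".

Wei free within 07:00–18:00: 07:00–08:00, 11:45–14:30, 16:30–16:45.
Kira free within 07:00–18:00: 07:15–10:15, 10:30–11:45, 12:30–18:00.
Elena ∩ Wei: 12:00–14:30, 16:30–16:45.
Elena ∩ Wei ∩ Kira: 12:30–14:30, 16:30–16:45.
Elena ∩ Wei ∩ Kira ∩ Sven: 12:30–14:30.
Elena ∩ Wei ∩ Kira ∩ Sven ∩ Nikolai: 12:30–13:15, 13:30–14:00.
Windows ≥ 75 min: (none).

none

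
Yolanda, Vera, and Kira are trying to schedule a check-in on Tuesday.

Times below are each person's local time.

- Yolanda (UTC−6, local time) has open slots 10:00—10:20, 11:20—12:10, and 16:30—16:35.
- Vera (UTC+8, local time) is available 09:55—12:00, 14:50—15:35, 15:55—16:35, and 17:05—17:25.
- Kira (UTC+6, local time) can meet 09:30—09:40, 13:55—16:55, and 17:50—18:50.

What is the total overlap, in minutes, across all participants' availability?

0 minutes

Yolanda → UTC: 16:00–16:20, 17:20–18:10, 22:30–22:35.
Vera → UTC: 01:55–04:00, 06:50–07:35, 07:55–08:35, 09:05–09:25.
Kira → UTC: 03:30–03:40, 07:55–10:55, 11:50–12:50.
Yolanda ∩ Vera: (none).
Yolanda ∩ Vera ∩ Kira: (none).
Total common minutes: 0.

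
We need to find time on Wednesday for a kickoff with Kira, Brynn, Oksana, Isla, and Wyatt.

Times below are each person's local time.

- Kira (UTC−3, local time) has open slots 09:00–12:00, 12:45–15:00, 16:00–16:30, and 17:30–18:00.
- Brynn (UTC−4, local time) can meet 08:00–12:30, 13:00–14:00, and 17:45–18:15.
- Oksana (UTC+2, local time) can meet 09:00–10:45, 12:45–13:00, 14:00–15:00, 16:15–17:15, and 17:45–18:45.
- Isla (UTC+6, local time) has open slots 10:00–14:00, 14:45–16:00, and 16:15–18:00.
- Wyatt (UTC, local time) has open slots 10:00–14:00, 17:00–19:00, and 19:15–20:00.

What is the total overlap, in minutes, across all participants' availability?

0 minutes

Kira → UTC: 12:00–15:00, 15:45–18:00, 19:00–19:30, 20:30–21:00.
Brynn → UTC: 12:00–16:30, 17:00–18:00, 21:45–22:15.
Oksana → UTC: 07:00–08:45, 10:45–11:00, 12:00–13:00, 14:15–15:15, 15:45–16:45.
Isla → UTC: 04:00–08:00, 08:45–10:00, 10:15–12:00.
Wyatt → UTC: 10:00–14:00, 17:00–19:00, 19:15–20:00.
Kira ∩ Brynn: 12:00–15:00, 15:45–16:30, 17:00–18:00.
Kira ∩ Brynn ∩ Oksana: 12:00–13:00, 14:15–15:00, 15:45–16:30.
Kira ∩ Brynn ∩ Oksana ∩ Isla: (none).
Kira ∩ Brynn ∩ Oksana ∩ Isla ∩ Wyatt: (none).
Total common minutes: 0.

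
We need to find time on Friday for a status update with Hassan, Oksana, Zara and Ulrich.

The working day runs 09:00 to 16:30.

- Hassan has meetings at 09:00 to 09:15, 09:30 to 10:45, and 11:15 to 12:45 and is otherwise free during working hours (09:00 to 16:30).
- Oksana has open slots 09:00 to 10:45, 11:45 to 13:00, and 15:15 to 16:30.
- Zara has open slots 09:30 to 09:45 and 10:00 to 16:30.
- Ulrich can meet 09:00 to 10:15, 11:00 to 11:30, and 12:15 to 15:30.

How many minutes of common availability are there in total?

Hassan free within 09:00–16:30: 09:15–09:30, 10:45–11:15, 12:45–16:30.
Hassan ∩ Oksana: 09:15–09:30, 12:45–13:00, 15:15–16:30.
Hassan ∩ Oksana ∩ Zara: 12:45–13:00, 15:15–16:30.
Hassan ∩ Oksana ∩ Zara ∩ Ulrich: 12:45–13:00, 15:15–15:30.
Total common minutes: 15 + 15 = 30.

30 minutes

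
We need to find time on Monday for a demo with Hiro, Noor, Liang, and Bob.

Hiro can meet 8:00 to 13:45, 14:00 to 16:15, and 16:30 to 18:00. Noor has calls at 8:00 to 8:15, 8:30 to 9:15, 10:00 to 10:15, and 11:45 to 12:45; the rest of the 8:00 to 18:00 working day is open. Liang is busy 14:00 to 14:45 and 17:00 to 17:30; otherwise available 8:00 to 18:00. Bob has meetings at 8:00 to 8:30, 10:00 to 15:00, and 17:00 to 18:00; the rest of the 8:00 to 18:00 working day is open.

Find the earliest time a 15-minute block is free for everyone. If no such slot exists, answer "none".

09:15

Noor free within 08:00–18:00: 08:15–08:30, 09:15–10:00, 10:15–11:45, 12:45–18:00.
Liang free within 08:00–18:00: 08:00–14:00, 14:45–17:00, 17:30–18:00.
Bob free within 08:00–18:00: 08:30–10:00, 15:00–17:00.
Hiro ∩ Noor: 08:15–08:30, 09:15–10:00, 10:15–11:45, 12:45–13:45, 14:00–16:15, 16:30–18:00.
Hiro ∩ Noor ∩ Liang: 08:15–08:30, 09:15–10:00, 10:15–11:45, 12:45–13:45, 14:45–16:15, 16:30–17:00, 17:30–18:00.
Hiro ∩ Noor ∩ Liang ∩ Bob: 09:15–10:00, 15:00–16:15, 16:30–17:00.
Windows ≥ 15 min: 09:15–10:00, 15:00–16:15, 16:30–17:00.
Earliest such window starts at 09:15.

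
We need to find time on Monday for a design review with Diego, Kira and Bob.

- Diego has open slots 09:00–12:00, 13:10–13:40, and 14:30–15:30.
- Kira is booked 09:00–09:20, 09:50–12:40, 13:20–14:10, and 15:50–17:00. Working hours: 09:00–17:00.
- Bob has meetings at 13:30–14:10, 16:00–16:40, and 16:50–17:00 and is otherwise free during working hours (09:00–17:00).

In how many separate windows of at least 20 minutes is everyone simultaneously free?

2

Kira free within 09:00–17:00: 09:20–09:50, 12:40–13:20, 14:10–15:50.
Bob free within 09:00–17:00: 09:00–13:30, 14:10–16:00, 16:40–16:50.
Diego ∩ Kira: 09:20–09:50, 13:10–13:20, 14:30–15:30.
Diego ∩ Kira ∩ Bob: 09:20–09:50, 13:10–13:20, 14:30–15:30.
Windows ≥ 20 min: 09:20–09:50, 14:30–15:30.
That's 2 windows.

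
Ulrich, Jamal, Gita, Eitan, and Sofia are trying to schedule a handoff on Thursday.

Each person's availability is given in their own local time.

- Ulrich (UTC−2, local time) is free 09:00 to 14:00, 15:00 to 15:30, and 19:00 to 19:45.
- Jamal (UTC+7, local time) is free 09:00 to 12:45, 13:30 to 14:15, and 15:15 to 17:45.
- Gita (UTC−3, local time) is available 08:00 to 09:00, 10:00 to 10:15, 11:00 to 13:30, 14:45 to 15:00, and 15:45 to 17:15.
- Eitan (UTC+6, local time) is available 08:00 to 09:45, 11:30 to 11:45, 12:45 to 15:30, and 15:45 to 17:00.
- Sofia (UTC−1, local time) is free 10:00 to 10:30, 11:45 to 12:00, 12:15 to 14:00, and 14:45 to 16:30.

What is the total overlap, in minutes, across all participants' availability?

0 minutes

Ulrich → UTC: 11:00–16:00, 17:00–17:30, 21:00–21:45.
Jamal → UTC: 02:00–05:45, 06:30–07:15, 08:15–10:45.
Gita → UTC: 11:00–12:00, 13:00–13:15, 14:00–16:30, 17:45–18:00, 18:45–20:15.
Eitan → UTC: 02:00–03:45, 05:30–05:45, 06:45–09:30, 09:45–11:00.
Sofia → UTC: 11:00–11:30, 12:45–13:00, 13:15–15:00, 15:45–17:30.
Ulrich ∩ Jamal: (none).
Ulrich ∩ Jamal ∩ Gita: (none).
Ulrich ∩ Jamal ∩ Gita ∩ Eitan: (none).
Ulrich ∩ Jamal ∩ Gita ∩ Eitan ∩ Sofia: (none).
Total common minutes: 0.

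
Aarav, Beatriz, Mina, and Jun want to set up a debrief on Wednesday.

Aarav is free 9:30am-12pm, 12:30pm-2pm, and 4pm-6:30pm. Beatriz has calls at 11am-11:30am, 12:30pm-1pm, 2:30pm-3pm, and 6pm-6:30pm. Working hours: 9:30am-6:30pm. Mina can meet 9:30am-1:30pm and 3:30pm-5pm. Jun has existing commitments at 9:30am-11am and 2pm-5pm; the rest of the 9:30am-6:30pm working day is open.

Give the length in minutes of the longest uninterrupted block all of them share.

Beatriz free within 09:30–18:30: 09:30–11:00, 11:30–12:30, 13:00–14:30, 15:00–18:00.
Jun free within 09:30–18:30: 11:00–14:00, 17:00–18:30.
Aarav ∩ Beatriz: 09:30–11:00, 11:30–12:00, 13:00–14:00, 16:00–18:00.
Aarav ∩ Beatriz ∩ Mina: 09:30–11:00, 11:30–12:00, 13:00–13:30, 16:00–17:00.
Aarav ∩ Beatriz ∩ Mina ∩ Jun: 11:30–12:00, 13:00–13:30.
Common window lengths: 30, 30 min; longest is 30.

30 minutes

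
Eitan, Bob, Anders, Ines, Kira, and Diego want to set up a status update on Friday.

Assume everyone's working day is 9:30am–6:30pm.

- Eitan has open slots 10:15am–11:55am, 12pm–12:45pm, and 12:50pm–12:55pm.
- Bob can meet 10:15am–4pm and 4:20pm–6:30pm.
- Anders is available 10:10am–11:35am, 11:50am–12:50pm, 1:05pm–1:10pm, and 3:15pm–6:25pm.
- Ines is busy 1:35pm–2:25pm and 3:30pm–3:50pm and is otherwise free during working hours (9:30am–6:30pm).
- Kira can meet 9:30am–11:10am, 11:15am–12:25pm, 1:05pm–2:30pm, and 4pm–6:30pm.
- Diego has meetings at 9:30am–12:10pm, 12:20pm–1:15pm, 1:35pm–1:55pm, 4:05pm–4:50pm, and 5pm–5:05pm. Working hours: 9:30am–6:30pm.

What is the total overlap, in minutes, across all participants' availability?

Ines free within 09:30–18:30: 09:30–13:35, 14:25–15:30, 15:50–18:30.
Diego free within 09:30–18:30: 12:10–12:20, 13:15–13:35, 13:55–16:05, 16:50–17:00, 17:05–18:30.
Eitan ∩ Bob: 10:15–11:55, 12:00–12:45, 12:50–12:55.
Eitan ∩ Bob ∩ Anders: 10:15–11:35, 11:50–11:55, 12:00–12:45.
Eitan ∩ Bob ∩ Anders ∩ Ines: 10:15–11:35, 11:50–11:55, 12:00–12:45.
Eitan ∩ Bob ∩ Anders ∩ Ines ∩ Kira: 10:15–11:10, 11:15–11:35, 11:50–11:55, 12:00–12:25.
Eitan ∩ Bob ∩ Anders ∩ Ines ∩ Kira ∩ Diego: 12:10–12:20.
Total common minutes: 10.

10 minutes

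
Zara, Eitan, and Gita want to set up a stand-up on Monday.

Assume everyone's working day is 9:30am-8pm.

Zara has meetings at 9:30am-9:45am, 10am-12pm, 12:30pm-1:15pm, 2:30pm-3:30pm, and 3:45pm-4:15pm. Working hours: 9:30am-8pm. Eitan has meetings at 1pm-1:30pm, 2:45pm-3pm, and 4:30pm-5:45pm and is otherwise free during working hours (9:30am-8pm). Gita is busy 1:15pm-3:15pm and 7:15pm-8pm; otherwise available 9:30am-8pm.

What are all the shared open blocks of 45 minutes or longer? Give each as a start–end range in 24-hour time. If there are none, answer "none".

Zara free within 09:30–20:00: 09:45–10:00, 12:00–12:30, 13:15–14:30, 15:30–15:45, 16:15–20:00.
Eitan free within 09:30–20:00: 09:30–13:00, 13:30–14:45, 15:00–16:30, 17:45–20:00.
Gita free within 09:30–20:00: 09:30–13:15, 15:15–19:15.
Zara ∩ Eitan: 09:45–10:00, 12:00–12:30, 13:30–14:30, 15:30–15:45, 16:15–16:30, 17:45–20:00.
Zara ∩ Eitan ∩ Gita: 09:45–10:00, 12:00–12:30, 15:30–15:45, 16:15–16:30, 17:45–19:15.
Windows ≥ 45 min: 17:45–19:15.

17:45–19:15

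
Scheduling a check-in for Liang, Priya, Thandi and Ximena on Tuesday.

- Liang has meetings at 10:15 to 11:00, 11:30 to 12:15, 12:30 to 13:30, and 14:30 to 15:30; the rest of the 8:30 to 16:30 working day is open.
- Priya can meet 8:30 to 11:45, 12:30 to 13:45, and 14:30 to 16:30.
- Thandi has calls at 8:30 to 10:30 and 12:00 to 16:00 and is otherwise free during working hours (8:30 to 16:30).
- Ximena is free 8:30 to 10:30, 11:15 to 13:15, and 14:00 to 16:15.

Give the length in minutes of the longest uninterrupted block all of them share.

15 minutes

Liang free within 08:30–16:30: 08:30–10:15, 11:00–11:30, 12:15–12:30, 13:30–14:30, 15:30–16:30.
Thandi free within 08:30–16:30: 10:30–12:00, 16:00–16:30.
Liang ∩ Priya: 08:30–10:15, 11:00–11:30, 13:30–13:45, 15:30–16:30.
Liang ∩ Priya ∩ Thandi: 11:00–11:30, 16:00–16:30.
Liang ∩ Priya ∩ Thandi ∩ Ximena: 11:15–11:30, 16:00–16:15.
Common window lengths: 15, 15 min; longest is 15.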